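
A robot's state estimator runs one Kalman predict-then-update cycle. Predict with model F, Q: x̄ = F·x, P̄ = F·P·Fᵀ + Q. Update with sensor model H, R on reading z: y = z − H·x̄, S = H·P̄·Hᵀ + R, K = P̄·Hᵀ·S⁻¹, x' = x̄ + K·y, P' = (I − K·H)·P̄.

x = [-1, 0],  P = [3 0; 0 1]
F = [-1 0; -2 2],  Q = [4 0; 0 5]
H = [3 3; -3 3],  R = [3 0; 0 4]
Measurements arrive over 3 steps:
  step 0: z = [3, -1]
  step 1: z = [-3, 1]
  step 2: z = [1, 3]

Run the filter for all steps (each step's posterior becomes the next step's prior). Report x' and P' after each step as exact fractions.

step 0: x̄ = F·x = [1, 2]
step 0: P̄ = F·P·Fᵀ + Q = [7 6; 6 21]
step 0: y = z − H·x̄ = [-6, -4]
step 0: S = H·P̄·Hᵀ + R = [363 126; 126 148]
step 0: K = P̄·Hᵀ·S⁻¹ = [1025/6308 -2001/12616; 1053/6308 2043/12616]
step 0: x' = x̄ + K·y = [1040/1577, 553/1577]
step 0: P' = (I − K·H)·P̄ = [2359/12616 -309/12616; -309/12616 2415/12616]
step 1: x̄ = F·x = [-1040/1577, -974/1577]
step 1: P̄ = F·P·Fᵀ + Q = [52823/12616 667/1577; 667/1577 10581/1577]
step 1: y = z − H·x̄ = [69/83, 1379/1577]
step 1: S = H·P̄·Hᵀ + R = [72165/664 15075/664; 15075/664 1191655/12616]
step 1: K = P̄·Hᵀ·S⁻¹ = [1314314/8200595 -1296279/8200595; 1339774/8200595 1315374/8200595]
step 1: x' = x̄ + K·y = [-5449031/8200595, -560182/1640119]
step 1: P' = (I − K·H)·P̄ = [1521343/8200595 -207029/8200595; -207029/8200595 1546803/8200595]
step 2: x̄ = F·x = [5449031/8200595, 5296242/8200595]
step 2: P̄ = F·P·Fᵀ + Q = [34323723/8200595 3456744/8200595; 3456744/8200595 54931791/8200595]
step 2: y = z − H·x̄ = [-24035224/8200595, 1927704/630815]
step 2: S = H·P̄·Hᵀ + R = [890122803/8200595 14267124/630815; 14267124/630815 59529278/630815]
step 2: K = P̄·Hᵀ·S⁻¹ = [1522648671/9500598251 -3003496677/19001196502; 10864621377/66504187757 21333597759/133008375514]
step 2: x' = x̄ + K·y = [-2739092605/9500598251, 43704178194/66504187757]
step 2: P' = (I − K·H)·P̄ = [3524979789/19001196502 -479682447/19001196502; -479682447/19001196502 25087019883/133008375514]

step 0: x' = [1040/1577, 553/1577], P' = [2359/12616 -309/12616; -309/12616 2415/12616]
step 1: x' = [-5449031/8200595, -560182/1640119], P' = [1521343/8200595 -207029/8200595; -207029/8200595 1546803/8200595]
step 2: x' = [-2739092605/9500598251, 43704178194/66504187757], P' = [3524979789/19001196502 -479682447/19001196502; -479682447/19001196502 25087019883/133008375514]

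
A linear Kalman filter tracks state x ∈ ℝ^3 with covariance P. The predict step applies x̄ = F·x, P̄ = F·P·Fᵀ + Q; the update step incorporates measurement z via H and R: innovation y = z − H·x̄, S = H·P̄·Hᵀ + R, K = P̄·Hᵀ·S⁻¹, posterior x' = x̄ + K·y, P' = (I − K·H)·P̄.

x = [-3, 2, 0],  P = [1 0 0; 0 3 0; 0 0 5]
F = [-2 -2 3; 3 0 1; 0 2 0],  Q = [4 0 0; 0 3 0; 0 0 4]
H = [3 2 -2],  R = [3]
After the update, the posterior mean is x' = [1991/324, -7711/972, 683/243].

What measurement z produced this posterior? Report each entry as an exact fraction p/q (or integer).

z = [-3]

x̄ = F·x = [2, -9, 4]
P̄ = F·P·Fᵀ + Q = [65 9 -12; 9 17 0; -12 0 16]
S = H·P̄·Hᵀ + R = [972]
K = P̄·Hᵀ·S⁻¹ = [79/324; 61/972; -17/243]
x' − x̄ = [1343/324, 1037/972, -289/243] = K·y
y = (KᵀK)⁻¹·Kᵀ·(x' − x̄) = [17]
z = y + H·x̄ = [17] + [-20] = [-3]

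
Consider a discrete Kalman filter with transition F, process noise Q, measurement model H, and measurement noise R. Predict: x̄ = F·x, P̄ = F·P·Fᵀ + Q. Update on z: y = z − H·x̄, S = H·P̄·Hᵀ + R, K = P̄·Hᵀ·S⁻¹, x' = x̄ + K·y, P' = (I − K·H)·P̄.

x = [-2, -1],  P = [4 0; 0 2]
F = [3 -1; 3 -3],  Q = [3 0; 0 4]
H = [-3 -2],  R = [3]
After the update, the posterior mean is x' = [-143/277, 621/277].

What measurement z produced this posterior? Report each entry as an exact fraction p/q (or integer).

z = [-3]

x̄ = F·x = [-5, -3]
P̄ = F·P·Fᵀ + Q = [41 42; 42 58]
S = H·P̄·Hᵀ + R = [1108]
K = P̄·Hᵀ·S⁻¹ = [-207/1108; -121/554]
x' − x̄ = [1242/277, 1452/277] = K·y
y = (KᵀK)⁻¹·Kᵀ·(x' − x̄) = [-24]
z = y + H·x̄ = [-24] + [21] = [-3]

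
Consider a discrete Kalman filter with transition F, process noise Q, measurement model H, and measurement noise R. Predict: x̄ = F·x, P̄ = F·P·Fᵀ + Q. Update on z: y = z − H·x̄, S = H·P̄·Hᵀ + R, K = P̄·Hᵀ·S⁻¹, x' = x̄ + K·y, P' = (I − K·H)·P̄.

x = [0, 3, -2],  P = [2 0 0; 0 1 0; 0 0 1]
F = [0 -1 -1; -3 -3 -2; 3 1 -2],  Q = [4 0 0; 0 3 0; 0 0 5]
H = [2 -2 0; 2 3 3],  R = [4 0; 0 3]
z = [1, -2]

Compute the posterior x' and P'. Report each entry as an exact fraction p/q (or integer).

x' = [-40339/19840, -1659/620, 67343/19840]
P' = [29409/9920 879/310 -46773/9920; 879/310 569/155 -1693/310; -46773/9920 -1693/310 87001/9920]

x̄ = F·x = [-1, -5, 7]
P̄ = F·P·Fᵀ + Q = [6 5 1; 5 34 -17; 1 -17 28]
y = z − H·x̄ = [-7, -6]
S = H·P̄·Hᵀ + R = [124 -62; -62 351]
K = P̄·Hᵀ·S⁻¹ = [1281/19840 31/320; -259/620 1/10; 7403/19840 53/320]
x' = x̄ + K·y = [-40339/19840, -1659/620, 67343/19840]
P' = (I − K·H)·P̄ = [29409/9920 879/310 -46773/9920; 879/310 569/155 -1693/310; -46773/9920 -1693/310 87001/9920]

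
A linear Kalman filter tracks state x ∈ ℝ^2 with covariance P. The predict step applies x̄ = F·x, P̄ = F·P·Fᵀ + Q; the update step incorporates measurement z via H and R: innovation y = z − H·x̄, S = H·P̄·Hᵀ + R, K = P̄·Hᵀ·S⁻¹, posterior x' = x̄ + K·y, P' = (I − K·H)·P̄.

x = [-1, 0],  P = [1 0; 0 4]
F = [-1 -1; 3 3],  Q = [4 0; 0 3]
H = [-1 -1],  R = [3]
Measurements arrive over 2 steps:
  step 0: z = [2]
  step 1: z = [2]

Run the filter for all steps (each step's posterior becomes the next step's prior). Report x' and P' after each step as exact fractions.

step 0: x' = [1, -3], P' = [39/5 -42/5; -42/5 117/10]
step 1: x' = [97/52, -54/13], P' = [687/104 -177/26; -177/26 249/26]

step 0: x̄ = F·x = [1, -3]
step 0: P̄ = F·P·Fᵀ + Q = [9 -15; -15 48]
step 0: y = z − H·x̄ = [0]
step 0: S = H·P̄·Hᵀ + R = [30]
step 0: K = P̄·Hᵀ·S⁻¹ = [1/5; -11/10]
step 0: x' = x̄ + K·y = [1, -3]
step 0: P' = (I − K·H)·P̄ = [39/5 -42/5; -42/5 117/10]
step 1: x̄ = F·x = [2, -6]
step 1: P̄ = F·P·Fᵀ + Q = [67/10 -81/10; -81/10 273/10]
step 1: y = z − H·x̄ = [-2]
step 1: S = H·P̄·Hᵀ + R = [104/5]
step 1: K = P̄·Hᵀ·S⁻¹ = [7/104; -12/13]
step 1: x' = x̄ + K·y = [97/52, -54/13]
step 1: P' = (I − K·H)·P̄ = [687/104 -177/26; -177/26 249/26]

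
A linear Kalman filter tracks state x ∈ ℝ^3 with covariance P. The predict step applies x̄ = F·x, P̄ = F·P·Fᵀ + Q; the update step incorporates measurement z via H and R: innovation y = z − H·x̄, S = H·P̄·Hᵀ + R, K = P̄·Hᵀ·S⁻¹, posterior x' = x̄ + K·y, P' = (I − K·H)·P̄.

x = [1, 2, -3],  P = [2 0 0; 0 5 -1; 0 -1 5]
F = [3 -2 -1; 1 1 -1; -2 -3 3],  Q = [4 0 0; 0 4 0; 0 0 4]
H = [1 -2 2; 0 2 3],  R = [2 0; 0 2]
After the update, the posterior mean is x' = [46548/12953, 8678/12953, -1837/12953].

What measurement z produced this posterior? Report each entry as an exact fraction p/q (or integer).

z = [2, 1]

x̄ = F·x = [2, 6, -17]
P̄ = F·P·Fᵀ + Q = [43 0 6; 0 18 -40; 6 -40 120]
S = H·P̄·Hᵀ + R = [941 746; 746 674]
K = P̄·Hᵀ·S⁻¹ = [11821/38859 -12046/38859; -7760/38859 3746/38859; 5422/38859 10142/38859]
x' − x̄ = [20642/12953, -69040/12953, 218364/12953] = K·y
y = (KᵀK)⁻¹·Kᵀ·(x' − x̄) = [46, 40]
z = y + H·x̄ = [46, 40] + [-44, -39] = [2, 1]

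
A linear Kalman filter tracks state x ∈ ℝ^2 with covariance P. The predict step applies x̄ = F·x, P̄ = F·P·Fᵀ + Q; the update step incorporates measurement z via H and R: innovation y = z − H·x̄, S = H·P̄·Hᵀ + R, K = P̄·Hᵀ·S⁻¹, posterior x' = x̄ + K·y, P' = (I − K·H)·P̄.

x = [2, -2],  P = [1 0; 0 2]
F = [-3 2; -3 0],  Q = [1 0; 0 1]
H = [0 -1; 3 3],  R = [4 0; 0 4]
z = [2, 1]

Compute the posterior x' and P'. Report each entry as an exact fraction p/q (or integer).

x' = [979/2603, -38/137]
P' = [4248/2603 -180/137; -180/137 196/137]

x̄ = F·x = [-10, -6]
P̄ = F·P·Fᵀ + Q = [18 9; 9 10]
y = z − H·x̄ = [-4, 49]
S = H·P̄·Hᵀ + R = [14 -57; -57 418]
K = P̄·Hᵀ·S⁻¹ = [45/137 621/2603; -49/137 12/137]
x' = x̄ + K·y = [979/2603, -38/137]
P' = (I − K·H)·P̄ = [4248/2603 -180/137; -180/137 196/137]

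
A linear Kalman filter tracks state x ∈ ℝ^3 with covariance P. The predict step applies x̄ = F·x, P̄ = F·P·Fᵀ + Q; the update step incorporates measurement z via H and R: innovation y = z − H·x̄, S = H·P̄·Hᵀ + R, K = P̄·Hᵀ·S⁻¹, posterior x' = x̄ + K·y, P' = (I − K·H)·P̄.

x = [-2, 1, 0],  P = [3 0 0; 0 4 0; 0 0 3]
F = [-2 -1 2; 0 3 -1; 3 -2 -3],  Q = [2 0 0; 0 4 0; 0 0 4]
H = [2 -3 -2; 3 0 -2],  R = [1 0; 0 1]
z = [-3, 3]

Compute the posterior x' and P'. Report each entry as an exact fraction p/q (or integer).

x̄ = F·x = [3, 3, -8]
P̄ = F·P·Fᵀ + Q = [30 -18 -28; -18 43 -15; -28 -15 74]
y = z − H·x̄ = [-16, -22]
S = H·P̄·Hᵀ + R = [1064 828; 828 903]
K = P̄·Hᵀ·S⁻¹ = [5437/45868 1823/34401; -34011/91736 7187/22934; 16173/91736 -28799/68802]
x' = x̄ + K·y = [-2147/34401, 23366/11467, -55457/34401]
P' = (I − K·H)·P̄ = [145309/68802 -33293/45868 432281/137604; -33293/45868 43115/91736 -114253/91736; 432281/137604 -114253/91736 1354441/275208]

x' = [-2147/34401, 23366/11467, -55457/34401]
P' = [145309/68802 -33293/45868 432281/137604; -33293/45868 43115/91736 -114253/91736; 432281/137604 -114253/91736 1354441/275208]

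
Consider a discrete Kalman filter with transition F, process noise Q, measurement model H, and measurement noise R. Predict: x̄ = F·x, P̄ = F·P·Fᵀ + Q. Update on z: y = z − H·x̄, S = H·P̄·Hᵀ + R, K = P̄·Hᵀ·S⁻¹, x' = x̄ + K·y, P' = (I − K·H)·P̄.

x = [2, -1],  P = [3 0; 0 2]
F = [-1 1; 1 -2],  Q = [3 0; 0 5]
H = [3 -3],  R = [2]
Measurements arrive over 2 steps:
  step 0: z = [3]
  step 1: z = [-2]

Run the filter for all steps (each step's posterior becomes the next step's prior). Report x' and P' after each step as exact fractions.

step 0: x' = [6/43, -35/43], P' = [727/344 697/344; 697/344 743/344]
step 1: x' = [-2419/7307, 2735/7307], P' = [15619/7307 15127/7307; 15127/7307 81141/36535]

step 0: x̄ = F·x = [-3, 4]
step 0: P̄ = F·P·Fᵀ + Q = [8 -7; -7 16]
step 0: y = z − H·x̄ = [24]
step 0: S = H·P̄·Hᵀ + R = [344]
step 0: K = P̄·Hᵀ·S⁻¹ = [45/344; -69/344]
step 0: x' = x̄ + K·y = [6/43, -35/43]
step 0: P' = (I − K·H)·P̄ = [727/344 697/344; 697/344 743/344]
step 1: x̄ = F·x = [-41/43, 76/43]
step 1: P̄ = F·P·Fᵀ + Q = [277/86 -61/172; -61/172 2631/344]
step 1: y = z − H·x̄ = [265/43]
step 1: S = H·P̄·Hᵀ + R = [36535/344]
step 1: K = P̄·Hᵀ·S⁻¹ = [738/7307; -8259/36535]
step 1: x' = x̄ + K·y = [-2419/7307, 2735/7307]
step 1: P' = (I − K·H)·P̄ = [15619/7307 15127/7307; 15127/7307 81141/36535]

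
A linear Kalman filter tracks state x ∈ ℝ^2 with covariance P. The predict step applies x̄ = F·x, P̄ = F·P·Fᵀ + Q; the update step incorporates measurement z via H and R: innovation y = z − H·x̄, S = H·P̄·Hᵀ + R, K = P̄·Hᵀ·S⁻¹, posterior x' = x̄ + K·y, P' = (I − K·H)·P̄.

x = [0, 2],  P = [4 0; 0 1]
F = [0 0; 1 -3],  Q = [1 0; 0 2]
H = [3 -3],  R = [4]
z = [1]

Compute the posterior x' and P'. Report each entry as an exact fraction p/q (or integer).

x̄ = F·x = [0, -6]
P̄ = F·P·Fᵀ + Q = [1 0; 0 15]
y = z − H·x̄ = [-17]
S = H·P̄·Hᵀ + R = [148]
K = P̄·Hᵀ·S⁻¹ = [3/148; -45/148]
x' = x̄ + K·y = [-51/148, -123/148]
P' = (I − K·H)·P̄ = [139/148 135/148; 135/148 195/148]

x' = [-51/148, -123/148]
P' = [139/148 135/148; 135/148 195/148]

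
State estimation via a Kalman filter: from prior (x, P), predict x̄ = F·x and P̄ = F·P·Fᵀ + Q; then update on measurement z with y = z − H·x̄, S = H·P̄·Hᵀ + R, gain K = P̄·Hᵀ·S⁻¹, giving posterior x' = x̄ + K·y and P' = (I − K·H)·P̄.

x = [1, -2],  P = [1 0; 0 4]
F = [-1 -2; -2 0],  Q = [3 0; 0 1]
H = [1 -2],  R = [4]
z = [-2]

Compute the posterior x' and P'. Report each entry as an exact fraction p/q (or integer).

x̄ = F·x = [3, -2]
P̄ = F·P·Fᵀ + Q = [20 2; 2 5]
y = z − H·x̄ = [-9]
S = H·P̄·Hᵀ + R = [36]
K = P̄·Hᵀ·S⁻¹ = [4/9; -2/9]
x' = x̄ + K·y = [-1, 0]
P' = (I − K·H)·P̄ = [116/9 50/9; 50/9 29/9]

x' = [-1, 0]
P' = [116/9 50/9; 50/9 29/9]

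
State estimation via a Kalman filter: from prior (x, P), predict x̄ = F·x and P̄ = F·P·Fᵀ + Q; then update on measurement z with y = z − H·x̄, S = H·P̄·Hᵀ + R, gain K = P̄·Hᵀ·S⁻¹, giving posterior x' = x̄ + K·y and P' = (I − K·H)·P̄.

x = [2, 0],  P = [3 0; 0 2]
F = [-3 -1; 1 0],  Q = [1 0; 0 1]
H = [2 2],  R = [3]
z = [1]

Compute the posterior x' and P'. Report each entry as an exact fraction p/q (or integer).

x' = [-24/67, 44/67]
P' = [246/67 -183/67; -183/67 168/67]

x̄ = F·x = [-6, 2]
P̄ = F·P·Fᵀ + Q = [30 -9; -9 4]
y = z − H·x̄ = [9]
S = H·P̄·Hᵀ + R = [67]
K = P̄·Hᵀ·S⁻¹ = [42/67; -10/67]
x' = x̄ + K·y = [-24/67, 44/67]
P' = (I − K·H)·P̄ = [246/67 -183/67; -183/67 168/67]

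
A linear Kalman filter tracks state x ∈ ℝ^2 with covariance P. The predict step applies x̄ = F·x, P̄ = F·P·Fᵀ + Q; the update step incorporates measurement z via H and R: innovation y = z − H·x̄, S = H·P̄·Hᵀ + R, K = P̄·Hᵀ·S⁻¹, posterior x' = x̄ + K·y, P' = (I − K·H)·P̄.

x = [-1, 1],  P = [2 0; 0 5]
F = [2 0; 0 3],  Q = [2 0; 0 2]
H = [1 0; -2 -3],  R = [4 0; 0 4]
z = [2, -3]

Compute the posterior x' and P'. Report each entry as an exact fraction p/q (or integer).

x' = [258/341, 177/341]
P' = [8540/3069 -1880/1023; -1880/1023 564/341]

x̄ = F·x = [-2, 3]
P̄ = F·P·Fᵀ + Q = [10 0; 0 47]
y = z − H·x̄ = [4, 2]
S = H·P̄·Hᵀ + R = [14 -20; -20 467]
K = P̄·Hᵀ·S⁻¹ = [2135/3069 -40/3069; -470/1023 -329/1023]
x' = x̄ + K·y = [258/341, 177/341]
P' = (I − K·H)·P̄ = [8540/3069 -1880/1023; -1880/1023 564/341]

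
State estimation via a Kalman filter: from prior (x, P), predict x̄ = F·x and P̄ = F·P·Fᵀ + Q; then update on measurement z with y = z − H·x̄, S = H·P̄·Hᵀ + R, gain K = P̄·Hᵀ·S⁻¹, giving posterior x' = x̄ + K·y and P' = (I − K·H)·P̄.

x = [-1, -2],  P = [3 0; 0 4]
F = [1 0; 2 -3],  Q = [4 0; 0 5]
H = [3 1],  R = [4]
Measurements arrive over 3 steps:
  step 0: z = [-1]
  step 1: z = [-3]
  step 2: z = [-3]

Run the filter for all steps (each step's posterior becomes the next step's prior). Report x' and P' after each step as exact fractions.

step 0: x̄ = F·x = [-1, 4]
step 0: P̄ = F·P·Fᵀ + Q = [7 6; 6 53]
step 0: y = z − H·x̄ = [-2]
step 0: S = H·P̄·Hᵀ + R = [156]
step 0: K = P̄·Hᵀ·S⁻¹ = [9/52; 71/156]
step 0: x' = x̄ + K·y = [-35/26, 241/78]
step 0: P' = (I − K·H)·P̄ = [121/52 -327/52; -327/52 3227/156]
step 1: x̄ = F·x = [-35/26, -311/26]
step 1: P̄ = F·P·Fᵀ + Q = [329/52 1223/52; 1223/52 14349/52]
step 1: y = z − H·x̄ = [13]
step 1: S = H·P̄·Hᵀ + R = [478]
step 1: K = P̄·Hᵀ·S⁻¹ = [85/956; 693/956]
step 1: x' = x̄ + K·y = [-2365/12428, -31541/12428]
step 1: P' = (I − K·H)·P̄ = [63337/24856 -181171/24856; -181171/24856 615585/24856]
step 2: x̄ = F·x = [-2365/12428, 89893/12428]
step 2: P̄ = F·P·Fᵀ + Q = [162761/24856 670187/24856; 670187/24856 8091945/24856]
step 2: y = z − H·x̄ = [-60041/6214]
step 2: S = H·P̄·Hᵀ + R = [3419335/6214]
step 2: K = P̄·Hᵀ·S⁻¹ = [115847/1367734; 5051253/6838670]
step 2: x' = x̄ + K·y = [-1379613/1367734, 658513/6838670]
step 2: P' = (I − K·H)·P̄ = [7113653/2735468 -20414183/2735468; -20414183/2735468 346622769/13677340]

step 0: x' = [-35/26, 241/78], P' = [121/52 -327/52; -327/52 3227/156]
step 1: x' = [-2365/12428, -31541/12428], P' = [63337/24856 -181171/24856; -181171/24856 615585/24856]
step 2: x' = [-1379613/1367734, 658513/6838670], P' = [7113653/2735468 -20414183/2735468; -20414183/2735468 346622769/13677340]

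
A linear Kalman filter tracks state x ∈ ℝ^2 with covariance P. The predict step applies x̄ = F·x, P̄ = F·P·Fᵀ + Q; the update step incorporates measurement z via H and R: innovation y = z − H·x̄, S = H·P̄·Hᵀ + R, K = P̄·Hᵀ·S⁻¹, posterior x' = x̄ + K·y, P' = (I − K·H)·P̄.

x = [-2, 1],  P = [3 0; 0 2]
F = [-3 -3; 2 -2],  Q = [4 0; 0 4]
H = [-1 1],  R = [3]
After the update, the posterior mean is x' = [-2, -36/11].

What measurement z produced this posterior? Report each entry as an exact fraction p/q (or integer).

x̄ = F·x = [3, -6]
P̄ = F·P·Fᵀ + Q = [49 -6; -6 24]
S = H·P̄·Hᵀ + R = [88]
K = P̄·Hᵀ·S⁻¹ = [-5/8; 15/44]
x' − x̄ = [-5, 30/11] = K·y
y = (KᵀK)⁻¹·Kᵀ·(x' − x̄) = [8]
z = y + H·x̄ = [8] + [-9] = [-1]

z = [-1]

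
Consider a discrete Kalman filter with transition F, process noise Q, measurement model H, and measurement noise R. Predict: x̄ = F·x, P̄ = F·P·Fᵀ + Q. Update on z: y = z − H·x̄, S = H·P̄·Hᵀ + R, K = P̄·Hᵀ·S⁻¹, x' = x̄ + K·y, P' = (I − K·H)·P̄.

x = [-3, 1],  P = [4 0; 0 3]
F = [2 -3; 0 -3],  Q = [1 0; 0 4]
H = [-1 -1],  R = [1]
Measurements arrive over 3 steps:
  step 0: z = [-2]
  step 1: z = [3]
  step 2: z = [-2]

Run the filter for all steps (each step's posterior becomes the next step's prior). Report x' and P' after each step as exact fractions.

step 0: x̄ = F·x = [-9, -3]
step 0: P̄ = F·P·Fᵀ + Q = [44 27; 27 31]
step 0: y = z − H·x̄ = [-14]
step 0: S = H·P̄·Hᵀ + R = [130]
step 0: K = P̄·Hᵀ·S⁻¹ = [-71/130; -29/65]
step 0: x' = x̄ + K·y = [-88/65, 211/65]
step 0: P' = (I − K·H)·P̄ = [679/130 -304/65; -304/65 333/65]
step 1: x̄ = F·x = [-809/65, -633/65]
step 1: P̄ = F·P·Fᵀ + Q = [8068/65 4821/65; 4821/65 3257/65]
step 1: y = z − H·x̄ = [-1247/65]
step 1: S = H·P̄·Hᵀ + R = [21032/65]
step 1: K = P̄·Hᵀ·S⁻¹ = [-12889/21032; -4039/10516]
step 1: x' = x̄ + K·y = [-14497/21032, -24923/10516]
step 1: P' = (I − K·H)·P̄ = [54767/21032 -20939/10516; -20939/10516 12489/5258]
step 2: x̄ = F·x = [15068/2629, 74769/10516]
step 2: P̄ = F·P·Fᵀ + Q = [149030/2629 87609/2629; 87609/2629 133433/5258]
step 2: y = z − H·x̄ = [114009/10516]
step 2: S = H·P̄·Hᵀ + R = [787187/5258]
step 2: K = P̄·Hᵀ·S⁻¹ = [-473278/787187; -308651/787187]
step 2: x' = x̄ + K·y = [-1238611/1574374, 2250684/787187]
step 2: P' = (I − K·H)·P̄ = [2022992/787187 -1549714/787187; -1549714/787187 1858365/787187]

step 0: x' = [-88/65, 211/65], P' = [679/130 -304/65; -304/65 333/65]
step 1: x' = [-14497/21032, -24923/10516], P' = [54767/21032 -20939/10516; -20939/10516 12489/5258]
step 2: x' = [-1238611/1574374, 2250684/787187], P' = [2022992/787187 -1549714/787187; -1549714/787187 1858365/787187]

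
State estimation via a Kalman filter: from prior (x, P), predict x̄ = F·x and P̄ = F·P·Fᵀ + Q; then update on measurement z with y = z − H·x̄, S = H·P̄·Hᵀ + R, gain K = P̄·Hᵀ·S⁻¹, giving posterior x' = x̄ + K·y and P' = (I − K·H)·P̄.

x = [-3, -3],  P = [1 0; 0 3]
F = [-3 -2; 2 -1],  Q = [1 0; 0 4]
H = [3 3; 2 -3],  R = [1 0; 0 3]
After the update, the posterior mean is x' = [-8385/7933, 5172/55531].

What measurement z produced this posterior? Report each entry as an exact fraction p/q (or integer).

x̄ = F·x = [15, -3]
P̄ = F·P·Fᵀ + Q = [22 0; 0 11]
S = H·P̄·Hᵀ + R = [298 33; 33 190]
K = P̄·Hᵀ·S⁻¹ = [1584/7933 1562/7933; 7359/55531 -10923/55531]
x' − x̄ = [-127380/7933, 171765/55531] = K·y
y = (KᵀK)⁻¹·Kᵀ·(x' − x̄) = [-39, -42]
z = y + H·x̄ = [-39, -42] + [36, 39] = [-3, -3]

z = [-3, -3]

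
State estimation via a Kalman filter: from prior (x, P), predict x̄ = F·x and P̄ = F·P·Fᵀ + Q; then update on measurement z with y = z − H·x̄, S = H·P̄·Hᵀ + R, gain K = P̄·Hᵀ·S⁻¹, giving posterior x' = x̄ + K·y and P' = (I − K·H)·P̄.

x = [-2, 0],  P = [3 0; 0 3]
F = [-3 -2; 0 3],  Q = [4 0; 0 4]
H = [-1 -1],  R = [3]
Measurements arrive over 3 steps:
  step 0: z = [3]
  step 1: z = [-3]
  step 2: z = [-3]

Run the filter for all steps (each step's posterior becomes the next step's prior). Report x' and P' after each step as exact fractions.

step 0: x̄ = F·x = [6, 0]
step 0: P̄ = F·P·Fᵀ + Q = [43 -18; -18 31]
step 0: y = z − H·x̄ = [9]
step 0: S = H·P̄·Hᵀ + R = [41]
step 0: K = P̄·Hᵀ·S⁻¹ = [-25/41; -13/41]
step 0: x' = x̄ + K·y = [21/41, -117/41]
step 0: P' = (I − K·H)·P̄ = [1138/41 -1063/41; -1063/41 1102/41]
step 1: x̄ = F·x = [171/41, -351/41]
step 1: P̄ = F·P·Fᵀ + Q = [2058/41 2955/41; 2955/41 10082/41]
step 1: y = z − H·x̄ = [-303/41]
step 1: S = H·P̄·Hᵀ + R = [18173/41]
step 1: K = P̄·Hᵀ·S⁻¹ = [-5013/18173; -13037/18173]
step 1: x' = x̄ + K·y = [112842/18173, -59232/18173]
step 1: P' = (I − K·H)·P̄ = [299265/18173 -284226/18173; -284226/18173 323337/18173]
step 2: x̄ = F·x = [-220062/18173, -177696/18173]
step 2: P̄ = F·P·Fᵀ + Q = [648713/18173 618012/18173; 618012/18173 2982725/18173]
step 2: y = z − H·x̄ = [-452277/18173]
step 2: S = H·P̄·Hᵀ + R = [4921981/18173]
step 2: K = P̄·Hᵀ·S⁻¹ = [-1266725/4921981; -3600737/4921981]
step 2: x' = x̄ + K·y = [-28076289/4921981, 41485401/4921981]
step 2: P' = (I − K·H)·P̄ = [87402236/4921981 -83602061/4921981; -83602061/4921981 94404272/4921981]

step 0: x' = [21/41, -117/41], P' = [1138/41 -1063/41; -1063/41 1102/41]
step 1: x' = [112842/18173, -59232/18173], P' = [299265/18173 -284226/18173; -284226/18173 323337/18173]
step 2: x' = [-28076289/4921981, 41485401/4921981], P' = [87402236/4921981 -83602061/4921981; -83602061/4921981 94404272/4921981]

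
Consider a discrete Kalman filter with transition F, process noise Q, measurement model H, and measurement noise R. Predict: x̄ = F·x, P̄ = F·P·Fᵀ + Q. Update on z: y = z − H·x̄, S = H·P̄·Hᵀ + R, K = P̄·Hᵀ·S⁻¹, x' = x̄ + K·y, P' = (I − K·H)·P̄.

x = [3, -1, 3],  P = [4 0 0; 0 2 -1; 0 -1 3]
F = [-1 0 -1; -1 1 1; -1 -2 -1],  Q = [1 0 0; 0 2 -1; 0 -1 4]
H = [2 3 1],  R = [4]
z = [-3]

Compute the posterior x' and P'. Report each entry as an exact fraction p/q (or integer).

x' = [-294/85, 31/17, -164/85]
P' = [631/170 -47/17 128/85; -47/17 63/17 -83/17; 128/85 -83/17 1033/85]

x̄ = F·x = [-6, -1, -4]
P̄ = F·P·Fᵀ + Q = [8 2 5; 2 9 -1; 5 -1 15]
y = z − H·x̄ = [16]
S = H·P̄·Hᵀ + R = [170]
K = P̄·Hᵀ·S⁻¹ = [27/170; 3/17; 11/85]
x' = x̄ + K·y = [-294/85, 31/17, -164/85]
P' = (I − K·H)·P̄ = [631/170 -47/17 128/85; -47/17 63/17 -83/17; 128/85 -83/17 1033/85]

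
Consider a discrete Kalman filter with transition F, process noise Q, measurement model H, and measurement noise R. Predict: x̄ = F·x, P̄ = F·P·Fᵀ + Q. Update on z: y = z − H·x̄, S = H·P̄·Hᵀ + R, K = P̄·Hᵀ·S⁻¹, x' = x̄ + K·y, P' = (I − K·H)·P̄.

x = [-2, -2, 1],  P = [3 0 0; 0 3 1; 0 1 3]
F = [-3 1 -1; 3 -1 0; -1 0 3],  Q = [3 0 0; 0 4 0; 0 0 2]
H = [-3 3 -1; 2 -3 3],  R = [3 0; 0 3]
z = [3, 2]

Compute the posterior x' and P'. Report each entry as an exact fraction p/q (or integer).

x̄ = F·x = [3, -4, 5]
P̄ = F·P·Fᵀ + Q = [34 -29 3; -29 34 -12; 3 -12 32]
y = z − H·x̄ = [29, -31]
S = H·P̄·Hᵀ + R = [1259 -1218; -1218 1333]
K = P̄·Hᵀ·S⁻¹ = [-56184/194723 -27380/194723; 29205/194723 -1946/194723; 65443/194723 79956/194723]
x' = x̄ + K·y = [-196387/194723, 128379/194723, 392826/194723]
P' = (I − K·H)·P̄ = [323574/194723 279537/194723 36441/194723; 279537/194723 368961/194723 180657/194723; 36441/194723 180657/194723 236319/194723]

x' = [-196387/194723, 128379/194723, 392826/194723]
P' = [323574/194723 279537/194723 36441/194723; 279537/194723 368961/194723 180657/194723; 36441/194723 180657/194723 236319/194723]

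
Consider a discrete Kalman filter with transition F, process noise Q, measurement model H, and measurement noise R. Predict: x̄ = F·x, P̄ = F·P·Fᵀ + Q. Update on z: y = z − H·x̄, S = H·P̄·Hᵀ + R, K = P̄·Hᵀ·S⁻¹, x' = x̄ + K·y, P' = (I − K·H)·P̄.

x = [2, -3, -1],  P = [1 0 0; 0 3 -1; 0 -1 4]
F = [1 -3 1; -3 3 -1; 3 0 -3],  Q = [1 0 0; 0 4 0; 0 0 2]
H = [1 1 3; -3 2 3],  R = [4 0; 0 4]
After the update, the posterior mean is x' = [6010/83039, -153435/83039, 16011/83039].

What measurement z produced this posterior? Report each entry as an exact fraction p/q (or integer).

x̄ = F·x = [10, -14, 9]
P̄ = F·P·Fᵀ + Q = [39 -40 -18; -40 50 12; -18 12 47]
S = H·P̄·Hᵀ + R = [400 662; 662 1926]
K = P̄·Hᵀ·S⁻¹ = [15058/83039 -31995/166078; -20219/83039 17987/83039; 28758/83039 -885/166078]
x' − x̄ = [-824380/83039, 1009111/83039, -731340/83039] = K·y
y = (KᵀK)⁻¹·Kᵀ·(x' − x̄) = [-25, 28]
z = y + H·x̄ = [-25, 28] + [23, -31] = [-2, -3]

z = [-2, -3]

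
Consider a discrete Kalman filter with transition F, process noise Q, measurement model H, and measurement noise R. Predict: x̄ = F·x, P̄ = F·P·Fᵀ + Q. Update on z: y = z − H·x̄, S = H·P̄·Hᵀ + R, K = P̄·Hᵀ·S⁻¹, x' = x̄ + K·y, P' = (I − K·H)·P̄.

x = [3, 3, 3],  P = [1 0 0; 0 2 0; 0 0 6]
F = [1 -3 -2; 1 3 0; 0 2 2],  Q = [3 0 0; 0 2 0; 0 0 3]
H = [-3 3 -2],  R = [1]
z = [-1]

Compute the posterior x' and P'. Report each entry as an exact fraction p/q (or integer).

x̄ = F·x = [-12, 12, 12]
P̄ = F·P·Fᵀ + Q = [46 -17 -36; -17 21 12; -36 12 35]
y = z − H·x̄ = [-49]
S = H·P̄·Hᵀ + R = [474]
K = P̄·Hᵀ·S⁻¹ = [-39/158; 15/79; 37/237]
x' = x̄ + K·y = [15/158, 213/79, 1031/237]
P' = (I − K·H)·P̄ = [2705/158 412/79 -1401/79; 412/79 309/79 -162/79; -1401/79 -162/79 5557/237]

x' = [15/158, 213/79, 1031/237]
P' = [2705/158 412/79 -1401/79; 412/79 309/79 -162/79; -1401/79 -162/79 5557/237]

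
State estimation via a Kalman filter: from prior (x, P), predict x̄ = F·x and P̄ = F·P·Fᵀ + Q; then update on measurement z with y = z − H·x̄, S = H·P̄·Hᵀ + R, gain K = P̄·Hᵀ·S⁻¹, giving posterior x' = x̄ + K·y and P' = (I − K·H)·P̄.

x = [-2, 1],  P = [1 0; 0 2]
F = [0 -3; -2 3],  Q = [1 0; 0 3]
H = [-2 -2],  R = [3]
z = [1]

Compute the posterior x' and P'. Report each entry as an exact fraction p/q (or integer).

x' = [-123/35, 17/5]
P' = [661/35 -94/5; -94/5 97/5]

x̄ = F·x = [-3, 7]
P̄ = F·P·Fᵀ + Q = [19 -18; -18 25]
y = z − H·x̄ = [9]
S = H·P̄·Hᵀ + R = [35]
K = P̄·Hᵀ·S⁻¹ = [-2/35; -2/5]
x' = x̄ + K·y = [-123/35, 17/5]
P' = (I − K·H)·P̄ = [661/35 -94/5; -94/5 97/5]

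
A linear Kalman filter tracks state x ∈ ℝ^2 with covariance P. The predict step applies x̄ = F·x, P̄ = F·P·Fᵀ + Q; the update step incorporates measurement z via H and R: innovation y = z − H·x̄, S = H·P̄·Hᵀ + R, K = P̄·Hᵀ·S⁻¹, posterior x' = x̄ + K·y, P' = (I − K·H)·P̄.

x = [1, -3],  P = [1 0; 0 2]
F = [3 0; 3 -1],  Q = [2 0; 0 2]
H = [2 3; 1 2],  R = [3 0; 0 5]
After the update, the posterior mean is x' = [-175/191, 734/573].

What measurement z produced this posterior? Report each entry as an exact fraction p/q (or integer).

z = [2, 1]

x̄ = F·x = [3, 6]
P̄ = F·P·Fᵀ + Q = [11 9; 9 13]
S = H·P̄·Hᵀ + R = [272 163; 163 104]
K = P̄·Hᵀ·S⁻¹ = [41/191 -11/191; 223/1719 229/1719]
x' − x̄ = [-748/191, -2704/573] = K·y
y = (KᵀK)⁻¹·Kᵀ·(x' − x̄) = [-22, -14]
z = y + H·x̄ = [-22, -14] + [24, 15] = [2, 1]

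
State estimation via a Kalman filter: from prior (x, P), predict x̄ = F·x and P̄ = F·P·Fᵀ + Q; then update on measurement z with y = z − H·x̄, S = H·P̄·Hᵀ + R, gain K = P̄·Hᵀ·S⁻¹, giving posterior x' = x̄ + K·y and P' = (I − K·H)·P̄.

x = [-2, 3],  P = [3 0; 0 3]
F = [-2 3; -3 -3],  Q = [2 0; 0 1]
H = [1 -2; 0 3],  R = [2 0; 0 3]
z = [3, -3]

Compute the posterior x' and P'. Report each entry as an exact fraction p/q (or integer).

x' = [13647/7151, -5845/7151]
P' = [21822/7151 4330/7151; 4330/7151 2284/7151]

x̄ = F·x = [13, -3]
P̄ = F·P·Fᵀ + Q = [41 -9; -9 55]
y = z − H·x̄ = [-16, 6]
S = H·P̄·Hᵀ + R = [299 -357; -357 498]
K = P̄·Hᵀ·S⁻¹ = [6581/7151 4330/7151; -119/7151 2284/7151]
x' = x̄ + K·y = [13647/7151, -5845/7151]
P' = (I − K·H)·P̄ = [21822/7151 4330/7151; 4330/7151 2284/7151]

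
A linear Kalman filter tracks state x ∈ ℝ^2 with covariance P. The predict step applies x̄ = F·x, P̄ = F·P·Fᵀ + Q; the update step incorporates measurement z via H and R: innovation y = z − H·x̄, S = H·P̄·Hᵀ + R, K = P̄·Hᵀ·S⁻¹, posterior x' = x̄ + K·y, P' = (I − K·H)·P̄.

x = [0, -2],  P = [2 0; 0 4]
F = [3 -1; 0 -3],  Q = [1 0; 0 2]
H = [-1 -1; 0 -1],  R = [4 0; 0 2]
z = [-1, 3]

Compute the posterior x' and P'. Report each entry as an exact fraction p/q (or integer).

x' = [1329/530, -1139/530]
P' = [1141/265 -341/265; -341/265 441/265]

x̄ = F·x = [2, 6]
P̄ = F·P·Fᵀ + Q = [23 12; 12 38]
y = z − H·x̄ = [7, 9]
S = H·P̄·Hᵀ + R = [89 50; 50 40]
K = P̄·Hᵀ·S⁻¹ = [-40/53 341/530; -5/53 -441/530]
x' = x̄ + K·y = [1329/530, -1139/530]
P' = (I − K·H)·P̄ = [1141/265 -341/265; -341/265 441/265]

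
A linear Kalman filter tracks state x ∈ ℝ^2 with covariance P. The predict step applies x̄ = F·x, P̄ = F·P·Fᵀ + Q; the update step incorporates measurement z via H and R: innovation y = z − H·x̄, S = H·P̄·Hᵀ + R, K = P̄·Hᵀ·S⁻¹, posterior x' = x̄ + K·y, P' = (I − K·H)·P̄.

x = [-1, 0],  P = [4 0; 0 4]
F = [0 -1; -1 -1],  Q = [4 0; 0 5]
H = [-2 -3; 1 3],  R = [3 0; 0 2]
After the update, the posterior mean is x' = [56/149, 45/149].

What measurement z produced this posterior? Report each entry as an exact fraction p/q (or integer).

z = [-2, 1]

x̄ = F·x = [0, 1]
P̄ = F·P·Fᵀ + Q = [8 4; 4 13]
S = H·P̄·Hᵀ + R = [200 -169; -169 151]
K = P̄·Hᵀ·S⁻¹ = [-848/1639 -732/1639; 170/1639 657/1639]
x' − x̄ = [56/149, -104/149] = K·y
y = (KᵀK)⁻¹·Kᵀ·(x' − x̄) = [1, -2]
z = y + H·x̄ = [1, -2] + [-3, 3] = [-2, 1]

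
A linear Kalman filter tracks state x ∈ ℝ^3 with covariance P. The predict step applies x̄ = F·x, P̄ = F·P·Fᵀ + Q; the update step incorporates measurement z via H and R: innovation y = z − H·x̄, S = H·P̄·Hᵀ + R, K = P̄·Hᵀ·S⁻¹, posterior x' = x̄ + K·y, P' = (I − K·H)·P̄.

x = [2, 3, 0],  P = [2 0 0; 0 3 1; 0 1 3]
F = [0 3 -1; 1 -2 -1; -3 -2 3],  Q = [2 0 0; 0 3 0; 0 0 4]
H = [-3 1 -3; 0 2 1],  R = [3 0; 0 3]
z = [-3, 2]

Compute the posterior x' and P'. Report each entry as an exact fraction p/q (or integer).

x̄ = F·x = [9, -4, -12]
P̄ = F·P·Fᵀ + Q = [26 -16 -16; -16 24 -7; -16 -7 49]
y = z − H·x̄ = [-8, 22]
S = H·P̄·Hᵀ + R = [552 80; 80 120]
K = P̄·Hᵀ·S⁻¹ = [-21/748 -713/1870; 197/1496 1899/7480; -97/374 695/1496]
x' = x̄ + K·y = [46/55, 117/220, 13/44]
P' = (I − K·H)·P̄ = [11981/1870 8391/3740 -1053/187; 8391/3740 1257/935 -2883/1496; -1053/187 -2883/1496 7851/1496]

x' = [46/55, 117/220, 13/44]
P' = [11981/1870 8391/3740 -1053/187; 8391/3740 1257/935 -2883/1496; -1053/187 -2883/1496 7851/1496]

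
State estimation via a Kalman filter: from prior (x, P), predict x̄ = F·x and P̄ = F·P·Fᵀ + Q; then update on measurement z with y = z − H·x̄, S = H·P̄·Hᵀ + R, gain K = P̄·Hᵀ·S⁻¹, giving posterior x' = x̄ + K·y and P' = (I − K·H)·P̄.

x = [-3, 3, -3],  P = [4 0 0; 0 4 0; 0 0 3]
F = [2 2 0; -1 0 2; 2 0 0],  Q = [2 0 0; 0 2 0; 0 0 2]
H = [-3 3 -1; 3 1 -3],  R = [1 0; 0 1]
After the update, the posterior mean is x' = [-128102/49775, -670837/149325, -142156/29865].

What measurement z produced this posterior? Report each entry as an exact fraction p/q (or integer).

x̄ = F·x = [0, -3, -6]
P̄ = F·P·Fᵀ + Q = [34 -8 16; -8 18 -8; 16 -8 18]
S = H·P̄·Hᵀ + R = [775 -70; -70 199]
K = P̄·Hᵀ·S⁻¹ = [-8346/49775 1714/9955; 18374/149325 3994/29865; -3778/29865 -686/5973]
x' − x̄ = [-128102/49775, -222862/149325, 37034/29865] = K·y
y = (KᵀK)⁻¹·Kᵀ·(x' − x̄) = [2, -13]
z = y + H·x̄ = [2, -13] + [-3, 15] = [-1, 2]

z = [-1, 2]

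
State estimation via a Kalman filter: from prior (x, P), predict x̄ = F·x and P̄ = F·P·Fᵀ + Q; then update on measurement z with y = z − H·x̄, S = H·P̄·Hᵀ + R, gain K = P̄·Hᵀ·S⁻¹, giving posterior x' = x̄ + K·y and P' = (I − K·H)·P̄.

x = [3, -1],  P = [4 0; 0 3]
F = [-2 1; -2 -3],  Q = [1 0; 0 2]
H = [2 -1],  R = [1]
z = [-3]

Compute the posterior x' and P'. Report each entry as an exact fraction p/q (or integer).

x' = [-211/49, -271/49]
P' = [871/98 1709/98; 1709/98 3449/98]

x̄ = F·x = [-7, -3]
P̄ = F·P·Fᵀ + Q = [20 7; 7 45]
y = z − H·x̄ = [8]
S = H·P̄·Hᵀ + R = [98]
K = P̄·Hᵀ·S⁻¹ = [33/98; -31/98]
x' = x̄ + K·y = [-211/49, -271/49]
P' = (I − K·H)·P̄ = [871/98 1709/98; 1709/98 3449/98]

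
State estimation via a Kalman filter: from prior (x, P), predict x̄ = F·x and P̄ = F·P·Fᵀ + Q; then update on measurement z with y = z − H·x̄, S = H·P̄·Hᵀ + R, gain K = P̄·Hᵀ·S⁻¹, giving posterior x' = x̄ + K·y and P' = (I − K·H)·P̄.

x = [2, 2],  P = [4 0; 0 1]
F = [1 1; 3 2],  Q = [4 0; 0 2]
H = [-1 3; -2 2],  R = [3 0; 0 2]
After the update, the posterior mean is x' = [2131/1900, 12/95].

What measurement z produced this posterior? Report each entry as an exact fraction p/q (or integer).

x̄ = F·x = [4, 10]
P̄ = F·P·Fᵀ + Q = [9 14; 14 42]
S = H·P̄·Hᵀ + R = [306 158; 158 94]
K = P̄·Hᵀ·S⁻¹ = [761/1900 -1077/1900; 42/95 -14/95]
x' − x̄ = [-5469/1900, -938/95] = K·y
y = (KᵀK)⁻¹·Kᵀ·(x' − x̄) = [-27, -14]
z = y + H·x̄ = [-27, -14] + [26, 12] = [-1, -2]

z = [-1, -2]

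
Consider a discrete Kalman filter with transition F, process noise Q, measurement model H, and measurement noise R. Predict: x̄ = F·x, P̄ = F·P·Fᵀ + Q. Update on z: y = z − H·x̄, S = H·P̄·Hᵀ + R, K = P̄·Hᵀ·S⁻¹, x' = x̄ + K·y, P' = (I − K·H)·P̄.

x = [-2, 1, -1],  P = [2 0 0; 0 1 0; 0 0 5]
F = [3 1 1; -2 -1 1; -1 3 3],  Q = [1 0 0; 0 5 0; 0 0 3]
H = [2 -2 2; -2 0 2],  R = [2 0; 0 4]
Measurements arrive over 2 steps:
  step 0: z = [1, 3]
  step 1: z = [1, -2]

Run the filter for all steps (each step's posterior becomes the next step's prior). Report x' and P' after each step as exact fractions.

step 0: x̄ = F·x = [-6, 2, 2]
step 0: P̄ = F·P·Fᵀ + Q = [25 -8 12; -8 19 16; 12 16 59]
step 0: y = z − H·x̄ = [13, -13]
step 0: S = H·P̄·Hᵀ + R = [446 40; 40 244]
step 0: K = P̄·Hᵀ·S⁻¹ = [2875/13403 -3799/26806; -911/13403 2786/13403; 2885/13403 9381/26806]
step 0: x' = x̄ + K·y = [-2823/2062, -1635/1031, 513/2062]
step 0: P' = (I − K·H)·P̄ = [26938/13403 47202/13403 23139/13403; 47202/13403 100887/13403 52774/13403; 23139/13403 52774/13403 32520/13403]
step 1: x̄ = F·x = [-5613/1031, 9429/2062, -2724/1031]
step 1: P̄ = F·P·Fᵀ + Q = [916846/13403 -442866/13403 1198779/13403; -442866/13403 298878/13403 -549208/13403; 1198779/13403 -549208/13403 1795696/13403]
step 1: y = z − H·x̄ = [27134/1031, -7840/1031]
step 1: S = H·P̄·Hᵀ + R = [2276870/1031 303136/1031; 303136/1031 1313548/13403]
step 1: K = P̄·Hᵀ·S⁻¹ = [41962027/217772719 -64813743/435545438; -23812920/217772719 36180193/217772719; 42947219/217772719 138159321/435545438]
step 1: x' = x̄ + K·y = [165188401/217772719, 187967021/435545438, 29614370/217772719]
step 1: P' = (I − K·H)·P̄ = [240113593/217772719 373451416/217772719 175299850/217772719; 373451416/217772719 843076138/217772719 445811802/217772719; 175299850/217772719 445811802/217772719 313459171/217772719]

step 0: x' = [-2823/2062, -1635/1031, 513/2062], P' = [26938/13403 47202/13403 23139/13403; 47202/13403 100887/13403 52774/13403; 23139/13403 52774/13403 32520/13403]
step 1: x' = [165188401/217772719, 187967021/435545438, 29614370/217772719], P' = [240113593/217772719 373451416/217772719 175299850/217772719; 373451416/217772719 843076138/217772719 445811802/217772719; 175299850/217772719 445811802/217772719 313459171/217772719]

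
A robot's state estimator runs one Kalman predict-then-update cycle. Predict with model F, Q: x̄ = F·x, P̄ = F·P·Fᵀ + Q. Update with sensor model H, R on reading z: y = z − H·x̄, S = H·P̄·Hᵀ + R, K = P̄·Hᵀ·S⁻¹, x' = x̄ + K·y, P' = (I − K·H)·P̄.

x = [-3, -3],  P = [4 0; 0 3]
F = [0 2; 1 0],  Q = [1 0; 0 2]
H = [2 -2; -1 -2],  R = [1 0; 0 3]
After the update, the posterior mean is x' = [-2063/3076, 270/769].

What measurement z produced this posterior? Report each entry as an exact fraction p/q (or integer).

z = [-2, -1]

x̄ = F·x = [-6, -3]
P̄ = F·P·Fᵀ + Q = [13 0; 0 6]
S = H·P̄·Hᵀ + R = [77 -2; -2 40]
K = P̄·Hᵀ·S⁻¹ = [507/1538 -949/3076; -126/769 -237/769]
x' − x̄ = [16393/3076, 2577/769] = K·y
y = (KᵀK)⁻¹·Kᵀ·(x' − x̄) = [4, -13]
z = y + H·x̄ = [4, -13] + [-6, 12] = [-2, -1]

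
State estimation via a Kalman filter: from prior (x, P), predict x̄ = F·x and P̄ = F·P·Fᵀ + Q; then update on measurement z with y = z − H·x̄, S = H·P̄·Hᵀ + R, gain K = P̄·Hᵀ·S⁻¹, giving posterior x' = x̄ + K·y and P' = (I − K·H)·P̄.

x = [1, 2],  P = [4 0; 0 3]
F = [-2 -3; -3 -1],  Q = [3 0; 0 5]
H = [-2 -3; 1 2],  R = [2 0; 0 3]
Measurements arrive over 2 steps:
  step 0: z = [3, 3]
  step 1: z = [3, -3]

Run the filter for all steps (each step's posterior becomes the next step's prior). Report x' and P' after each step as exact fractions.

step 0: x' = [-22413/4577, 11919/4577], P' = [33001/4577 -20372/4577; -20372/4577 13354/4577]
step 1: x' = [909925/1545822, -1109332/772911], P' = [16629311/4637466 -5185160/2318733; -5185160/2318733 3629512/2318733]

step 0: x̄ = F·x = [-8, -5]
step 0: P̄ = F·P·Fᵀ + Q = [46 33; 33 44]
step 0: y = z − H·x̄ = [-28, 21]
step 0: S = H·P̄·Hᵀ + R = [978 -587; -587 357]
step 0: K = P̄·Hᵀ·S⁻¹ = [-2443/4577 -2581/4577; 341/4577 2112/4577]
step 0: x' = x̄ + K·y = [-22413/4577, 11919/4577]
step 0: P' = (I − K·H)·P̄ = [33001/4577 -20372/4577; -20372/4577 13354/4577]
step 1: x̄ = F·x = [9069/4577, 55320/4577]
step 1: P̄ = F·P·Fᵀ + Q = [21457/4577 13976/4577; 13976/4577 211016/4577]
step 1: y = z − H·x̄ = [197829/4577, -133440/4577]
step 1: S = H·P̄·Hᵀ + R = [2161838/4577 -1406842/4577; -1406842/4577 935156/4577]
step 1: K = P̄·Hᵀ·S⁻¹ = [-1073831/4637466 -1370443/4637466; -259108/2318733 691288/2318733]
step 1: x' = x̄ + K·y = [909925/1545822, -1109332/772911]
step 1: P' = (I − K·H)·P̄ = [16629311/4637466 -5185160/2318733; -5185160/2318733 3629512/2318733]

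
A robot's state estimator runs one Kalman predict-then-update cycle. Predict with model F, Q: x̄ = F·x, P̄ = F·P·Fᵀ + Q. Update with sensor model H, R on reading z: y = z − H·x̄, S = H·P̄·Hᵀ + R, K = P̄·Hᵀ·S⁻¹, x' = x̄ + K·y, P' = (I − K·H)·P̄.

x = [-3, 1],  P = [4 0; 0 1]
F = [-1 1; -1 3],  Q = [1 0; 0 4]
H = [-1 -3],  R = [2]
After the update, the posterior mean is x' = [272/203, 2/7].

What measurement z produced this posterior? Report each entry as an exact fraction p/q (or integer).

x̄ = F·x = [4, 6]
P̄ = F·P·Fᵀ + Q = [6 7; 7 17]
S = H·P̄·Hᵀ + R = [203]
K = P̄·Hᵀ·S⁻¹ = [-27/203; -2/7]
x' − x̄ = [-540/203, -40/7] = K·y
y = (KᵀK)⁻¹·Kᵀ·(x' − x̄) = [20]
z = y + H·x̄ = [20] + [-22] = [-2]

z = [-2]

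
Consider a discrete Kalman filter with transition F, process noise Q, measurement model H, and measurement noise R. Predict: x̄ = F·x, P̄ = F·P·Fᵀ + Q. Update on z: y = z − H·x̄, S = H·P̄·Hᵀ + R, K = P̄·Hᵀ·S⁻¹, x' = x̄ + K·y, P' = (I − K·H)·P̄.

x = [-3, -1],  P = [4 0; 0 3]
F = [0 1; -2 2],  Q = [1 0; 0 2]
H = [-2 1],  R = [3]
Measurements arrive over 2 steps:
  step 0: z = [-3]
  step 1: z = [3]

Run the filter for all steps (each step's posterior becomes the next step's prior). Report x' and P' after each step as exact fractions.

step 0: x' = [-7/25, -62/25], P' = [96/25 186/25; 186/25 426/25]
step 1: x' = [-2540/609, -3436/609], P' = [3863/609 6460/609; 6460/609 11990/609]

step 0: x̄ = F·x = [-1, 4]
step 0: P̄ = F·P·Fᵀ + Q = [4 6; 6 30]
step 0: y = z − H·x̄ = [-9]
step 0: S = H·P̄·Hᵀ + R = [25]
step 0: K = P̄·Hᵀ·S⁻¹ = [-2/25; 18/25]
step 0: x' = x̄ + K·y = [-7/25, -62/25]
step 0: P' = (I − K·H)·P̄ = [96/25 186/25; 186/25 426/25]
step 1: x̄ = F·x = [-62/25, -22/5]
step 1: P̄ = F·P·Fᵀ + Q = [451/25 96/5; 96/5 26]
step 1: y = z − H·x̄ = [61/25]
step 1: S = H·P̄·Hᵀ + R = [609/25]
step 1: K = P̄·Hᵀ·S⁻¹ = [-422/609; -310/609]
step 1: x' = x̄ + K·y = [-2540/609, -3436/609]
step 1: P' = (I − K·H)·P̄ = [3863/609 6460/609; 6460/609 11990/609]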